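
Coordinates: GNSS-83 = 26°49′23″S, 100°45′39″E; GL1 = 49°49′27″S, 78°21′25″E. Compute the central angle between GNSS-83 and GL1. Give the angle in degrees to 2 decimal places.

GNSS-83: φ = -26.82306°, λ = +100.76083°
GL1: φ = -49.82417°, λ = +78.35694°
Δφ = -23.0011°,  Δλ = -22.4039°
a = sin²(Δφ/2) + cos φ₁ cos φ₂ sin²(Δλ/2) = 0.061479
c = 2·arcsin(√a) = 0.501127 rad = 28.7124°

28.71°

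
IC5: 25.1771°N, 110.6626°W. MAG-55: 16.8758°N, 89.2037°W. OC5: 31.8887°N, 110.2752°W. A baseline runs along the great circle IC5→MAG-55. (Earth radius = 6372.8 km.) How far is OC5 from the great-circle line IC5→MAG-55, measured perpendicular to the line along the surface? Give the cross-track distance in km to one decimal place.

720.0 km

δ₁₃ = central angle IC5→OC5 = 0.117290 rad  (haversine)
θ₁₃ = bearing IC5→OC5 = 2.812°,  θ₁₂ = bearing IC5→MAG-55 = 108.356°
dₓₜ = R·arcsin(sin δ₁₃ · sin(θ₁₃ − θ₁₂)) = 6372.8·arcsin(0.11702·sin(-105.544°)) = -720.005 km
|dₓₜ| = 720.005 km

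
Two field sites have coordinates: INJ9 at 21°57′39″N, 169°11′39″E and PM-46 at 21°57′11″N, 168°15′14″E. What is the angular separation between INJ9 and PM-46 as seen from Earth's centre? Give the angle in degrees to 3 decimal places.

0.872°

INJ9: φ = +21.96083°, λ = +169.19417°
PM-46: φ = +21.95306°, λ = +168.25389°
Δφ = -0.0078°,  Δλ = -0.9403°
a = sin²(Δφ/2) + cos φ₁ cos φ₂ sin²(Δλ/2) = 0.000058
c = 2·arcsin(√a) = 0.015221 rad = 0.8721°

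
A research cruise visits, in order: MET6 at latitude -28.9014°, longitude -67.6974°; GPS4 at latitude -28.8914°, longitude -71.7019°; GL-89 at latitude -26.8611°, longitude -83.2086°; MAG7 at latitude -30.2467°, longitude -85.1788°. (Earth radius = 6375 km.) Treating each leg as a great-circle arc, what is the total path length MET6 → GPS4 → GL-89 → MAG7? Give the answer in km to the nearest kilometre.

MET6→GPS4: c = 0.061187 rad, d = 390.07 km
GPS4→GL-89: c = 0.180947 rad, d = 1153.53 km
GL-89→MAG7: c = 0.066358 rad, d = 423.03 km
Total = 390.07 + 1153.53 + 423.03 = 1966.63 km

1967 km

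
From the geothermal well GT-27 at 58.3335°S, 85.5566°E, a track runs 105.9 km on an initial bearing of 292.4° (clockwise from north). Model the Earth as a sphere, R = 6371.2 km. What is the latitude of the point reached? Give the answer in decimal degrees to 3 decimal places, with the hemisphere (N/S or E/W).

57.960°S

δ = d/R = 105.9/6371.2 = 0.016622 rad
φ₂ = arcsin(sin φ₁ cos δ + cos φ₁ sin δ cos θ)
   = arcsin(-0.85112·0.99986 + 0.52497·0.01662·0.38107) = -57.95975°
λ₂ = λ₁ + atan2(sin θ sin δ cos φ₁, cos δ − sin φ₁ sin φ₂) = 83.89675°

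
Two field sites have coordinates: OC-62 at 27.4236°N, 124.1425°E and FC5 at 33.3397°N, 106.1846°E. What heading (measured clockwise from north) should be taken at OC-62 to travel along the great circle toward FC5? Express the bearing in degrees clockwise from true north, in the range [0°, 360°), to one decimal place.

Δλ = -17.9579°
y = sin Δλ · cos φ₂ = -0.257577
x = cos φ₁ sin φ₂ − sin φ₁ cos φ₂ cos Δλ = 0.121817
θ = atan2(y, x) = -64.6890° → 295.3110° (mod 360°)

295.3°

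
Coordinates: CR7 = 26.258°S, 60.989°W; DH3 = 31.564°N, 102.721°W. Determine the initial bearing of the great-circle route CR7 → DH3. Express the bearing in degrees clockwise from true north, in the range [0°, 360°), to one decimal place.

322.9°

Δλ = -41.7320°
y = sin Δλ · cos φ₂ = -0.567169
x = cos φ₁ sin φ₂ − sin φ₁ cos φ₂ cos Δλ = 0.750750
θ = atan2(y, x) = -37.0699° → 322.9301° (mod 360°)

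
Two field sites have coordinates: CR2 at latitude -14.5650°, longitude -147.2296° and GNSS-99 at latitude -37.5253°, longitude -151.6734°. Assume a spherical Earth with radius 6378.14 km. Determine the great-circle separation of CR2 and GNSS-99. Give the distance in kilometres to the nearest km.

2593 km

Δφ = -22.9603°,  Δλ = -4.4438°
a = sin²(Δφ/2) + cos φ₁ cos φ₂ sin²(Δλ/2) = 0.040766
c = 2·arcsin(√a) = 0.406607 rad = 23.2969°
d = R·c = 6378.14 × 0.406607 = 2593.4 km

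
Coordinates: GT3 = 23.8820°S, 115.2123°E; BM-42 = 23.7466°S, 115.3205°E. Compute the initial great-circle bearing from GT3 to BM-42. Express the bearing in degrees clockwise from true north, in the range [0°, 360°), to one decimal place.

Δλ = 0.1082°
y = sin Δλ · cos φ₂ = 0.001729
x = cos φ₁ sin φ₂ − sin φ₁ cos φ₂ cos Δλ = 0.002363
θ = atan2(y, x) = 36.1915° → 36.1915° (mod 360°)

36.2°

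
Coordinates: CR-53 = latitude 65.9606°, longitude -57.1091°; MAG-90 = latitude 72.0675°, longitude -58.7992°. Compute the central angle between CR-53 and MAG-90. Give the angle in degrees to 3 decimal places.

6.136°

Δφ = 6.1069°,  Δλ = -1.6901°
a = sin²(Δφ/2) + cos φ₁ cos φ₂ sin²(Δλ/2) = 0.002865
c = 2·arcsin(√a) = 0.107097 rad = 6.1362°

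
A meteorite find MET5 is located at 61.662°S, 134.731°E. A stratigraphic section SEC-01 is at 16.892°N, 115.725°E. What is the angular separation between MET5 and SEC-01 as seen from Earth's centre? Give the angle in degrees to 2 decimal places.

80.00°

Δφ = 78.5540°,  Δλ = -19.0060°
a = sin²(Δφ/2) + cos φ₁ cos φ₂ sin²(Δλ/2) = 0.413158
c = 2·arcsin(√a) = 1.396227 rad = 79.9979°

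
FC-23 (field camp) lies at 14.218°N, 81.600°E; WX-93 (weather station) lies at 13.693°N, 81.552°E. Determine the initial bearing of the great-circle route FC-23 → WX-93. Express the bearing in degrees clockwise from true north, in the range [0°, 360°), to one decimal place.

185.1°

Δλ = -0.0480°
y = sin Δλ · cos φ₂ = -0.000814
x = cos φ₁ sin φ₂ − sin φ₁ cos φ₂ cos Δλ = -0.009163
θ = atan2(y, x) = -174.9236° → 185.0764° (mod 360°)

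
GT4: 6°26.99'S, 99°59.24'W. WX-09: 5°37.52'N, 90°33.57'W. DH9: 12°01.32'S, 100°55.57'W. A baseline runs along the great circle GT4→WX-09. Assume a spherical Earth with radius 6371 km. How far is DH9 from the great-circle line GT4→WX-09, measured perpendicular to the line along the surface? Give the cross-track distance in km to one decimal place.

GT4: φ = -6.44983°, λ = -99.98733°
WX-09: φ = +5.62533°, λ = -90.55950°
DH9: φ = -12.02200°, λ = -100.92617°
δ₁₃ = central angle GT4→DH9 = 0.098587 rad  (haversine)
θ₁₃ = bearing GT4→DH9 = 189.370°,  θ₁₂ = bearing GT4→WX-09 = 38.129°
dₓₜ = R·arcsin(sin δ₁₃ · sin(θ₁₃ − θ₁₂)) = 6371·arcsin(0.09843·sin(151.241°)) = 301.816 km
|dₓₜ| = 301.816 km

301.8 km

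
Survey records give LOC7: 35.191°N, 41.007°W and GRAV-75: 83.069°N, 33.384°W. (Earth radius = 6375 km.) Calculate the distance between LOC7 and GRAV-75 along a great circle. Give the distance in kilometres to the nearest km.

5335 km

Δφ = 47.8780°,  Δλ = 7.6230°
a = sin²(Δφ/2) + cos φ₁ cos φ₂ sin²(Δλ/2) = 0.165080
c = 2·arcsin(√a) = 0.836803 rad = 47.9453°
d = R·c = 6375 × 0.836803 = 5334.6 km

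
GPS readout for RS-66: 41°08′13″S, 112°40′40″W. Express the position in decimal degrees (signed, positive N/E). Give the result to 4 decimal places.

lat: 41.1369° S → -41.1369°
lon: 112.6778° W → -112.6778°

-41.1369°, -112.6778°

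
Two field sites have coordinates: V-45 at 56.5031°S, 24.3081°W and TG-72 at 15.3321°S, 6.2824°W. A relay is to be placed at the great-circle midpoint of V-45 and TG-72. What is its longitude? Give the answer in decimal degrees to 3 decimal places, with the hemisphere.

Bx = cos φ₂ cos Δλ = 0.917074,  By = cos φ₂ sin Δλ = 0.298430
φₘ = atan2(sin φ₁ + sin φ₂, √((cos φ₁ + Bx)² + By²)) = -36.23101°
λₘ = λ₁ + atan2(By, cos φ₁ + Bx) = -12.82436°

12.824°W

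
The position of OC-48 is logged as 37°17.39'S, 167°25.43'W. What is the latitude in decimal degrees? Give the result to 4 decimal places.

37° + 17.39′/60 = 37 + 0.28983 = 37.2898°

37.2898°S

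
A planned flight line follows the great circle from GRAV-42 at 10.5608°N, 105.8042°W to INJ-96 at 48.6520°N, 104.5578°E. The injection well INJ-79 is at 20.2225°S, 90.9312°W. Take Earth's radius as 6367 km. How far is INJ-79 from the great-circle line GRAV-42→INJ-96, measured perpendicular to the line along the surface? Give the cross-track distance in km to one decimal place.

δ₁₃ = central angle GRAV-42→INJ-79 = 0.594901 rad  (haversine)
θ₁₃ = bearing GRAV-42→INJ-79 = 154.547°,  θ₁₂ = bearing GRAV-42→INJ-96 = 338.378°
dₓₜ = R·arcsin(sin δ₁₃ · sin(θ₁₃ − θ₁₂)) = 6367·arcsin(0.56043·sin(-183.831°)) = 238.491 km
|dₓₜ| = 238.491 km

238.5 km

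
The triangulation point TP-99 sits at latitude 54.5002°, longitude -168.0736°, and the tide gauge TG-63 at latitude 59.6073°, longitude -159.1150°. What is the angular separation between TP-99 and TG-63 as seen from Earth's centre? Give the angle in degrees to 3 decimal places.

7.047°

Δφ = 5.1071°,  Δλ = 8.9586°
a = sin²(Δφ/2) + cos φ₁ cos φ₂ sin²(Δλ/2) = 0.003777
c = 2·arcsin(√a) = 0.122991 rad = 7.0469°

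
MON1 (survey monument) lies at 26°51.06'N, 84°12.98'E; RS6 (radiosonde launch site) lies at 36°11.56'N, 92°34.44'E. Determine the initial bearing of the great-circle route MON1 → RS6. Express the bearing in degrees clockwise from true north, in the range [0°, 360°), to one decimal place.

35.2°

MON1: φ = +26.85100°, λ = +84.21633°
RS6: φ = +36.19267°, λ = +92.57400°
Δλ = 8.3577°
y = sin Δλ · cos φ₂ = 0.117304
x = cos φ₁ sin φ₂ − sin φ₁ cos φ₂ cos Δλ = 0.166193
θ = atan2(y, x) = 35.2157° → 35.2157° (mod 360°)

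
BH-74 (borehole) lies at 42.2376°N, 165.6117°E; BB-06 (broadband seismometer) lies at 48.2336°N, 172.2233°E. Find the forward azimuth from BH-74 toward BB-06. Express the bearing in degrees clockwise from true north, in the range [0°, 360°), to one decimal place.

35.5°

Δλ = 6.6116°
y = sin Δλ · cos φ₂ = 0.076693
x = cos φ₁ sin φ₂ − sin φ₁ cos φ₂ cos Δλ = 0.107437
θ = atan2(y, x) = 35.5209° → 35.5209° (mod 360°)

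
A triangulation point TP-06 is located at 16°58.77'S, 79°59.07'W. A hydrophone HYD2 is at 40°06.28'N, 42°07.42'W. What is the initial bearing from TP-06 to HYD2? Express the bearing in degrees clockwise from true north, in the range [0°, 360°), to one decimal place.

30.6°

TP-06: φ = -16.97950°, λ = -79.98450°
HYD2: φ = +40.10467°, λ = -42.12367°
Δλ = 37.8608°
y = sin Δλ · cos φ₂ = 0.469435
x = cos φ₁ sin φ₂ − sin φ₁ cos φ₂ cos Δλ = 0.792452
θ = atan2(y, x) = 30.6418° → 30.6418° (mod 360°)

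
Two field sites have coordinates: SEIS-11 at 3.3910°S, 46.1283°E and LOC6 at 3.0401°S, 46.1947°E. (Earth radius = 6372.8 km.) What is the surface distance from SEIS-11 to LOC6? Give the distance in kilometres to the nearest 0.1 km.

Δφ = 0.3509°,  Δλ = 0.0664°
a = sin²(Δφ/2) + cos φ₁ cos φ₂ sin²(Δλ/2) = 0.000010
c = 2·arcsin(√a) = 0.006233 rad = 0.3571°
d = R·c = 6372.8 × 0.006233 = 39.7 km

39.7 km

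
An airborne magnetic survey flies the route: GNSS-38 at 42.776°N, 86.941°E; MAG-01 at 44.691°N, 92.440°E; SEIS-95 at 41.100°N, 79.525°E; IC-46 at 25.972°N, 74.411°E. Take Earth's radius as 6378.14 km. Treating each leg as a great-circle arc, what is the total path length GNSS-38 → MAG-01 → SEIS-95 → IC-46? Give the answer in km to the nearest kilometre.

3365 km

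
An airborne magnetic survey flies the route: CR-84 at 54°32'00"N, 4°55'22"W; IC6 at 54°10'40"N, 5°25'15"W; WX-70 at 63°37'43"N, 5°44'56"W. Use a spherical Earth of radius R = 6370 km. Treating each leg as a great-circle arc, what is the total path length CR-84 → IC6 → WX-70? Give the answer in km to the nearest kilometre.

CR-84: φ = +54.53333°, λ = -4.92278°
IC6: φ = +54.17778°, λ = -5.42083°
WX-70: φ = +63.62861°, λ = -5.74889°
CR-84→IC6: c = 0.008011 rad, d = 51.03 km
IC6→WX-70: c = 0.164974 rad, d = 1050.89 km
Total = 51.03 + 1050.89 = 1101.91 km

1102 km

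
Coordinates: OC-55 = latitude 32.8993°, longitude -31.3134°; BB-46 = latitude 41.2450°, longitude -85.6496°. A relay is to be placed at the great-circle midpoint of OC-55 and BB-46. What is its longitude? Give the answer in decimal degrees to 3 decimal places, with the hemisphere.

56.861°W

Bx = cos φ₂ cos Δλ = 0.438377,  By = cos φ₂ sin Δλ = -0.610881
φₘ = atan2(sin φ₁ + sin φ₂, √((cos φ₁ + Bx)² + By²)) = 40.32743°
λₘ = λ₁ + atan2(By, cos φ₁ + Bx) = -56.86101°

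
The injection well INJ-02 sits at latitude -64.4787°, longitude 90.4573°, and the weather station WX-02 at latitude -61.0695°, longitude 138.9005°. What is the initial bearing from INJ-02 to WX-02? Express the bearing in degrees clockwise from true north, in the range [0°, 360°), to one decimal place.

103.6°

Δλ = 48.4432°
y = sin Δλ · cos φ₂ = 0.361988
x = cos φ₁ sin φ₂ − sin φ₁ cos φ₂ cos Δλ = -0.087491
θ = atan2(y, x) = 103.5876° → 103.5876° (mod 360°)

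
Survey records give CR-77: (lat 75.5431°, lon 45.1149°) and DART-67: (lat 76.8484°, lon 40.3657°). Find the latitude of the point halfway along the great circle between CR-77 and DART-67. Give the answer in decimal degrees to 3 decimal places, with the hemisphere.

Bx = cos φ₂ cos Δλ = 0.226747,  By = cos φ₂ sin Δλ = -0.018838
φₘ = atan2(sin φ₁ + sin φ₂, √((cos φ₁ + Bx)² + By²)) = 76.20713°
λₘ = λ₁ + atan2(By, cos φ₁ + Bx) = 42.85046°

76.207°N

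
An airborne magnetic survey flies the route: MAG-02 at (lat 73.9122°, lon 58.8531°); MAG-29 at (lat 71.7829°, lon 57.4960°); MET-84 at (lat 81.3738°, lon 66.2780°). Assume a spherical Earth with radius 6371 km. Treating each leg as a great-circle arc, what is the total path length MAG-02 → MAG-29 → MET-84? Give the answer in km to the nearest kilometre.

MAG-02→MAG-29: c = 0.037812 rad, d = 240.90 km
MAG-29→MET-84: c = 0.170661 rad, d = 1087.28 km
Total = 240.90 + 1087.28 = 1328.18 km

1328 km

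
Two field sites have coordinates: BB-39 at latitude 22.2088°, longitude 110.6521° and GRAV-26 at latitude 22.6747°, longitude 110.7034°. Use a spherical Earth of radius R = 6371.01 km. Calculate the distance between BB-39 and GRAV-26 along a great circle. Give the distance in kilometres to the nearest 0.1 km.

52.1 km

Δφ = 0.4659°,  Δλ = 0.0513°
a = sin²(Δφ/2) + cos φ₁ cos φ₂ sin²(Δλ/2) = 0.000017
c = 2·arcsin(√a) = 0.008173 rad = 0.4683°
d = R·c = 6371.01 × 0.008173 = 52.1 km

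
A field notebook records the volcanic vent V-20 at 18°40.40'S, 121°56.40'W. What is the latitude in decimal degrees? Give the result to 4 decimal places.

18° + 40.40′/60 = 18 + 0.67333 = 18.6733°

18.6733°S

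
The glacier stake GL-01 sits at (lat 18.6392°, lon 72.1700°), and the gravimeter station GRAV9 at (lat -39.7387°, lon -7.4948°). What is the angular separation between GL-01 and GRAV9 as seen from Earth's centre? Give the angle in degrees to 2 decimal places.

Δφ = -58.3779°,  Δλ = -79.6648°
a = sin²(Δφ/2) + cos φ₁ cos φ₂ sin²(Δλ/2) = 0.536800
c = 2·arcsin(√a) = 1.644462 rad = 94.2207°

94.22°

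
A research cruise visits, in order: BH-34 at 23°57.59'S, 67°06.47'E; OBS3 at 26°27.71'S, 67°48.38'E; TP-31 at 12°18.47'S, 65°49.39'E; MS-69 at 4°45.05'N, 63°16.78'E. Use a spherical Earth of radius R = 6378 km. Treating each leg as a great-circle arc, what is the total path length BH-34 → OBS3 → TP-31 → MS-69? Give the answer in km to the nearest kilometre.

3796 km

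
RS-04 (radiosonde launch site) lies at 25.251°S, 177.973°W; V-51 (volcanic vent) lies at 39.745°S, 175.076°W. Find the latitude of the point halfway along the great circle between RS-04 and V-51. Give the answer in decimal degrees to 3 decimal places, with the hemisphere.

32.506°S

Bx = cos φ₂ cos Δλ = 0.767915,  By = cos φ₂ sin Δλ = 0.038861
φₘ = atan2(sin φ₁ + sin φ₂, √((cos φ₁ + Bx)² + By²)) = -32.50624°
λₘ = λ₁ + atan2(By, cos φ₁ + Bx) = -176.64186°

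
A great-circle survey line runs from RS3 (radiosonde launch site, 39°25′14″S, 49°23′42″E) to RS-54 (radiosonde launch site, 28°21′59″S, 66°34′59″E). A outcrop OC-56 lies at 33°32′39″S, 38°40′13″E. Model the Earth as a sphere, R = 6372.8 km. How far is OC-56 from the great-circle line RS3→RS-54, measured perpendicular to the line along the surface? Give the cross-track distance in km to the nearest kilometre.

RS3: φ = -39.42056°, λ = +49.39500°
RS-54: φ = -28.36639°, λ = +66.58306°
OC-56: φ = -33.54417°, λ = +38.67028°
δ₁₃ = central angle RS3→OC-56 = 0.181917 rad  (haversine)
θ₁₃ = bearing RS3→OC-56 = 300.985°,  θ₁₂ = bearing RS3→RS-54 = 57.324°
dₓₜ = R·arcsin(sin δ₁₃ · sin(θ₁₃ − θ₁₂)) = 6372.8·arcsin(0.18092·sin(243.661°)) = -1037.831 km
|dₓₜ| = 1037.831 km

1038 km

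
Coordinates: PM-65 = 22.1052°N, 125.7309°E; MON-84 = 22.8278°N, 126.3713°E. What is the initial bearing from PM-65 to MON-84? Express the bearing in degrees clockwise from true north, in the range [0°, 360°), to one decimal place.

39.2°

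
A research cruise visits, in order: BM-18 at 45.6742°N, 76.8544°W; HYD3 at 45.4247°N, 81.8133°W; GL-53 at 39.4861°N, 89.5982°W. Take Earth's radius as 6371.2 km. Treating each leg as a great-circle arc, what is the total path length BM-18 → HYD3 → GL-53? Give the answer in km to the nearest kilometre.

BM-18→HYD3: c = 0.060756 rad, d = 387.09 km
HYD3→GL-53: c = 0.144061 rad, d = 917.84 km
Total = 387.09 + 917.84 = 1304.93 km

1305 km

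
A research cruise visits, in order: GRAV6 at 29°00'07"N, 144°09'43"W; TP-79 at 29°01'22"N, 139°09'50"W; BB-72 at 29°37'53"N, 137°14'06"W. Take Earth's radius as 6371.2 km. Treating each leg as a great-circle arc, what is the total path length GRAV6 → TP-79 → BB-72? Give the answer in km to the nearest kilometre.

685 km

GRAV6: φ = +29.00194°, λ = -144.16194°
TP-79: φ = +29.02278°, λ = -139.16389°
BB-72: φ = +29.63139°, λ = -137.23500°
GRAV6→TP-79: c = 0.076281 rad, d = 486.00 km
TP-79→BB-72: c = 0.031213 rad, d = 198.87 km
Total = 486.00 + 198.87 = 684.87 km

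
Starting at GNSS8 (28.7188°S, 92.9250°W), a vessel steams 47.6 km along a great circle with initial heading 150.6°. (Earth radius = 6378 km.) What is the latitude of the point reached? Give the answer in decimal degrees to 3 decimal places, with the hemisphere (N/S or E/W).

29.091°S

δ = d/R = 47.6/6378 = 0.007463 rad
φ₂ = arcsin(sin φ₁ cos δ + cos φ₁ sin δ cos θ)
   = arcsin(-0.48051·0.99997 + 0.87699·0.00746·-0.87121) = -29.09113°
λ₂ = λ₁ + atan2(sin θ sin δ cos φ₁, cos δ − sin φ₁ sin φ₂) = -92.68478°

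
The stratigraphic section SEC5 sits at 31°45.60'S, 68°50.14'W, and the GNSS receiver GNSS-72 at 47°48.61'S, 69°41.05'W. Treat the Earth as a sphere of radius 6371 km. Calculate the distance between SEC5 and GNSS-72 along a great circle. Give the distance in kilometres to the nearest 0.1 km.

SEC5: φ = -31.76000°, λ = -68.83567°
GNSS-72: φ = -47.81017°, λ = -69.68417°
Δφ = -16.0502°,  Δλ = -0.8485°
a = sin²(Δφ/2) + cos φ₁ cos φ₂ sin²(Δλ/2) = 0.019521
c = 2·arcsin(√a) = 0.280355 rad = 16.0631°
d = R·c = 6371 × 0.280355 = 1786.1 km

1786.1 km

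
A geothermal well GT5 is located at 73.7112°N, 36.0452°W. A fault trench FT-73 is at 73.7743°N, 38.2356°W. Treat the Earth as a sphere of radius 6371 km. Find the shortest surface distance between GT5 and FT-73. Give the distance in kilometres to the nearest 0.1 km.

Δφ = 0.0631°,  Δλ = -2.1904°
a = sin²(Δφ/2) + cos φ₁ cos φ₂ sin²(Δλ/2) = 0.000029
c = 2·arcsin(√a) = 0.010758 rad = 0.6164°
d = R·c = 6371 × 0.010758 = 68.5 km

68.5 km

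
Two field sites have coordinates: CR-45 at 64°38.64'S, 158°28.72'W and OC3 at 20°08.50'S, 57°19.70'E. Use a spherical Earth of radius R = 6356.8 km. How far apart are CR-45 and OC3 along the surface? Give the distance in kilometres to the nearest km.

10080 km

CR-45: φ = -64.64400°, λ = -158.47867°
OC3: φ = -20.14167°, λ = +57.32833°
Δφ = 44.5023°,  Δλ = -144.1930°
a = sin²(Δφ/2) + cos φ₁ cos φ₂ sin²(Δλ/2) = 0.507445
c = 2·arcsin(√a) = 1.585688 rad = 90.8532°
d = R·c = 6356.8 × 1.585688 = 10079.9 km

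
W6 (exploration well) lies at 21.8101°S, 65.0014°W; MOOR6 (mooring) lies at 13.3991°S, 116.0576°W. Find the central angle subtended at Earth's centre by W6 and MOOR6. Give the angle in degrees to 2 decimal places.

49.17°

Δφ = 8.4110°,  Δλ = -51.0562°
a = sin²(Δφ/2) + cos φ₁ cos φ₂ sin²(Δλ/2) = 0.173112
c = 2·arcsin(√a) = 0.858231 rad = 49.1730°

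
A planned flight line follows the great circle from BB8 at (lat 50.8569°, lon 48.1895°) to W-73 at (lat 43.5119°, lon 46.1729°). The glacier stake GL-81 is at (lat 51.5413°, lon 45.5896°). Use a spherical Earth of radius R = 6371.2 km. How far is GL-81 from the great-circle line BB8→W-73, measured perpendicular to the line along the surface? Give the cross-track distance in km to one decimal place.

191.8 km

δ₁₃ = central angle BB8→GL-81 = 0.030839 rad  (haversine)
θ₁₃ = bearing BB8→GL-81 = 293.797°,  θ₁₂ = bearing BB8→W-73 = 191.319°
dₓₜ = R·arcsin(sin δ₁₃ · sin(θ₁₃ − θ₁₂)) = 6371.2·arcsin(0.03083·sin(102.478°)) = 191.838 km
|dₓₜ| = 191.838 km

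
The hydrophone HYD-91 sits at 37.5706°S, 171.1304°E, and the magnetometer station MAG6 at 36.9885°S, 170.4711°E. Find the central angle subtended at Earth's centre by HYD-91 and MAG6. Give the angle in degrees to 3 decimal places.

Δφ = 0.5821°,  Δλ = -0.6593°
a = sin²(Δφ/2) + cos φ₁ cos φ₂ sin²(Δλ/2) = 0.000047
c = 2·arcsin(√a) = 0.013676 rad = 0.7836°

0.784°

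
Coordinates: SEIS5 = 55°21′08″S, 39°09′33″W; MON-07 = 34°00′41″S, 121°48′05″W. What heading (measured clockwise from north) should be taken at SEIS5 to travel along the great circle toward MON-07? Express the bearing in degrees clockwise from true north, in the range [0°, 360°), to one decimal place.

254.3°

SEIS5: φ = -55.35222°, λ = -39.15917°
MON-07: φ = -34.01139°, λ = -121.80139°
Δλ = -82.6422°
y = sin Δλ · cos φ₂ = -0.822101
x = cos φ₁ sin φ₂ − sin φ₁ cos φ₂ cos Δλ = -0.230681
θ = atan2(y, x) = -105.6741° → 254.3259° (mod 360°)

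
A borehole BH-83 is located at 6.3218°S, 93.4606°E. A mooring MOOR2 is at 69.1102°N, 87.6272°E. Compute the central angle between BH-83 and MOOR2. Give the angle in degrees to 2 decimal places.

Δφ = 75.4320°,  Δλ = -5.8334°
a = sin²(Δφ/2) + cos φ₁ cos φ₂ sin²(Δλ/2) = 0.375153
c = 2·arcsin(√a) = 1.318432 rad = 75.5406°

75.54°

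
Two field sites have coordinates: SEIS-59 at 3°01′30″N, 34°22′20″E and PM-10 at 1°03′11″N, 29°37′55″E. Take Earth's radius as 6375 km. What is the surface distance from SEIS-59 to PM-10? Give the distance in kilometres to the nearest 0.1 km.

570.9 km

SEIS-59: φ = +3.02500°, λ = +34.37222°
PM-10: φ = +1.05306°, λ = +29.63194°
Δφ = -1.9719°,  Δλ = -4.7403°
a = sin²(Δφ/2) + cos φ₁ cos φ₂ sin²(Δλ/2) = 0.002004
c = 2·arcsin(√a) = 0.089554 rad = 5.1311°
d = R·c = 6375 × 0.089554 = 570.9 km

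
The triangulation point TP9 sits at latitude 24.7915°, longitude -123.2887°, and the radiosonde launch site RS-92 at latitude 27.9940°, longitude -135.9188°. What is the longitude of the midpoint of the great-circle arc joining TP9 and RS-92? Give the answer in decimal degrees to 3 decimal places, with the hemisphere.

129.516°W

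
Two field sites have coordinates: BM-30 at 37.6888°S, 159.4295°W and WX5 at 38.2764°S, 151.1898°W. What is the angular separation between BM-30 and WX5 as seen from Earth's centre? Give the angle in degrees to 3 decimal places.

6.519°

Δφ = -0.5876°,  Δλ = 8.2397°
a = sin²(Δφ/2) + cos φ₁ cos φ₂ sin²(Δλ/2) = 0.003233
c = 2·arcsin(√a) = 0.113775 rad = 6.5188°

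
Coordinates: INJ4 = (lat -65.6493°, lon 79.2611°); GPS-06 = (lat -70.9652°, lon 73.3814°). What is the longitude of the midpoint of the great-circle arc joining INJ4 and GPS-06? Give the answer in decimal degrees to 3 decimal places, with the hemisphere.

76.665°E

Bx = cos φ₂ cos Δλ = 0.324427,  By = cos φ₂ sin Δλ = -0.033410
φₘ = atan2(sin φ₁ + sin φ₂, √((cos φ₁ + Bx)² + By²)) = -68.33280°
λₘ = λ₁ + atan2(By, cos φ₁ + Bx) = 76.66463°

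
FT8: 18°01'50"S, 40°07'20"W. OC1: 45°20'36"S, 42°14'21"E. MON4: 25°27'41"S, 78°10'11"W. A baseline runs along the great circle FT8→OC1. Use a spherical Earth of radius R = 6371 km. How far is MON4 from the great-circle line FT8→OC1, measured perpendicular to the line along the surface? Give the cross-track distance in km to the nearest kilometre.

FT8: φ = -18.03056°, λ = -40.12222°
OC1: φ = -45.34333°, λ = +42.23917°
MON4: φ = -25.46139°, λ = -78.16972°
δ₁₃ = central angle FT8→MON4 = 0.628070 rad  (haversine)
θ₁₃ = bearing FT8→MON4 = 251.266°,  θ₁₂ = bearing FT8→OC1 = 132.906°
dₓₜ = R·arcsin(sin δ₁₃ · sin(θ₁₃ − θ₁₂)) = 6371·arcsin(0.58758·sin(118.360°)) = 3462.103 km
|dₓₜ| = 3462.103 km

3462 km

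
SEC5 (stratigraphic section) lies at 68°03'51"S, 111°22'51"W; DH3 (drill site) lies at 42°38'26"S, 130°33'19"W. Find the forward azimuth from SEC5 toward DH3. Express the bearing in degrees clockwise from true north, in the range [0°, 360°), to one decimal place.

SEC5: φ = -68.06417°, λ = -111.38083°
DH3: φ = -42.64056°, λ = -130.55528°
Δλ = -19.1744°
y = sin Δλ · cos φ₂ = -0.241610
x = cos φ₁ sin φ₂ − sin φ₁ cos φ₂ cos Δλ = 0.391452
θ = atan2(y, x) = -31.6835° → 328.3165° (mod 360°)

328.3°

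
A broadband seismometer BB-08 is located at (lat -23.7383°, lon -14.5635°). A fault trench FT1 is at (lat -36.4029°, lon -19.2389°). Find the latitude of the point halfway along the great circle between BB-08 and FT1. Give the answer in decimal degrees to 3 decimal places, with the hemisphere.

30.091°S

Bx = cos φ₂ cos Δλ = 0.802186,  By = cos φ₂ sin Δλ = -0.065605
φₘ = atan2(sin φ₁ + sin φ₂, √((cos φ₁ + Bx)² + By²)) = -30.09120°
λₘ = λ₁ + atan2(By, cos φ₁ + Bx) = -16.75092°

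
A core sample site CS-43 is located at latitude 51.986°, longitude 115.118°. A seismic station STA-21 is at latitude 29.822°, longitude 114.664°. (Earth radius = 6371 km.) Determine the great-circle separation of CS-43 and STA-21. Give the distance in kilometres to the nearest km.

Δφ = -22.1640°,  Δλ = -0.4540°
a = sin²(Δφ/2) + cos φ₁ cos φ₂ sin²(Δλ/2) = 0.036954
c = 2·arcsin(√a) = 0.386879 rad = 22.1665°
d = R·c = 6371 × 0.386879 = 2464.8 km

2465 km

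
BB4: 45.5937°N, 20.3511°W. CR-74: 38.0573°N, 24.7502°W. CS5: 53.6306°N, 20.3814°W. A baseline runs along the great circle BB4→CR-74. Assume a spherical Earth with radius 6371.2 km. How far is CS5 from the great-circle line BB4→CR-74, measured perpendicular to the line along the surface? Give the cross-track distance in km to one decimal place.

δ₁₃ = central angle BB4→CS5 = 0.140271 rad  (haversine)
θ₁₃ = bearing BB4→CS5 = 359.871°,  θ₁₂ = bearing BB4→CR-74 = 205.003°
dₓₜ = R·arcsin(sin δ₁₃ · sin(θ₁₃ − θ₁₂)) = 6371.2·arcsin(0.13981·sin(154.868°)) = 378.535 km
|dₓₜ| = 378.535 km

378.5 km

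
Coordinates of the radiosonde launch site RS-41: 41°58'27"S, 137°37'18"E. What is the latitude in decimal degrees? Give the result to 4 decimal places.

41° + 58′/60 + 27″/3600 = 41 + 0.96667 + 0.00750 = 41.9742°

41.9742°S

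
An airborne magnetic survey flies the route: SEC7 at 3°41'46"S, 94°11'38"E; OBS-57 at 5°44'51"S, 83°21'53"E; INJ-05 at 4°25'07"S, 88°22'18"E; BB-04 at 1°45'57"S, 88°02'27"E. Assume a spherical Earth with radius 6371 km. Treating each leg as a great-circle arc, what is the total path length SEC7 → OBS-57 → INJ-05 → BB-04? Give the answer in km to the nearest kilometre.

SEC7: φ = -3.69611°, λ = +94.19389°
OBS-57: φ = -5.74750°, λ = +83.36472°
INJ-05: φ = -4.41861°, λ = +88.37167°
BB-04: φ = -1.76583°, λ = +88.04083°
SEC7→OBS-57: c = 0.191724 rad, d = 1221.47 km
OBS-57→INJ-05: c = 0.090079 rad, d = 573.89 km
INJ-05→BB-04: c = 0.046657 rad, d = 297.25 km
Total = 1221.47 + 573.89 + 297.25 = 2092.62 km

2093 km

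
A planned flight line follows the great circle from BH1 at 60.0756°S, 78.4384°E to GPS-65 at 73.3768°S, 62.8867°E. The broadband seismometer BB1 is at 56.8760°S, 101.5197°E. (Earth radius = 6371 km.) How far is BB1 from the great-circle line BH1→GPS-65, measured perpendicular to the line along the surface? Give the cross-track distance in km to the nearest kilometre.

δ₁₃ = central angle BH1→BB1 = 0.216668 rad  (haversine)
θ₁₃ = bearing BH1→BB1 = 85.223°,  θ₁₂ = bearing BH1→GPS-65 = 197.782°
dₓₜ = R·arcsin(sin δ₁₃ · sin(θ₁₃ − θ₁₂)) = 6371·arcsin(0.21498·sin(-112.559°)) = -1273.278 km
|dₓₜ| = 1273.278 km

1273 km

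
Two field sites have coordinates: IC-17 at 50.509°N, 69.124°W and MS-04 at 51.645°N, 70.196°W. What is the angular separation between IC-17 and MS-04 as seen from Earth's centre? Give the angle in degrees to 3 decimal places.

1.321°

Δφ = 1.1360°,  Δλ = -1.0720°
a = sin²(Δφ/2) + cos φ₁ cos φ₂ sin²(Δλ/2) = 0.000133
c = 2·arcsin(√a) = 0.023049 rad = 1.3206°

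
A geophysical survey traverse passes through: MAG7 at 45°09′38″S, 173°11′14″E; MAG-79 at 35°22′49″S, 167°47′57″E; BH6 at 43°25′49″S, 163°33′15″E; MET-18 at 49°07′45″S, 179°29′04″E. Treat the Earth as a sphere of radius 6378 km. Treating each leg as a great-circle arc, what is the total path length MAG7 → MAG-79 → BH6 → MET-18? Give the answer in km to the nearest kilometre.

3524 km

MAG7: φ = -45.16056°, λ = +173.18722°
MAG-79: φ = -35.38028°, λ = +167.79917°
BH6: φ = -43.43028°, λ = +163.55417°
MET-18: φ = -49.12917°, λ = +179.48444°
MAG7→MAG-79: c = 0.185054 rad, d = 1180.28 km
MAG-79→BH6: c = 0.151658 rad, d = 967.28 km
BH6→MET-18: c = 0.215788 rad, d = 1376.29 km
Total = 1180.28 + 967.28 + 1376.29 = 3523.85 km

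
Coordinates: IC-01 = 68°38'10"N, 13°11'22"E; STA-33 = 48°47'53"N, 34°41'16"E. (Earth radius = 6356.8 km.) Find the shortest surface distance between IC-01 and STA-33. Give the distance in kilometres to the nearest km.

IC-01: φ = +68.63611°, λ = +13.18944°
STA-33: φ = +48.79806°, λ = +34.68778°
Δφ = -19.8381°,  Δλ = 21.4983°
a = sin²(Δφ/2) + cos φ₁ cos φ₂ sin²(Δλ/2) = 0.038020
c = 2·arcsin(√a) = 0.392486 rad = 22.4878°
d = R·c = 6356.8 × 0.392486 = 2495.0 km

2495 km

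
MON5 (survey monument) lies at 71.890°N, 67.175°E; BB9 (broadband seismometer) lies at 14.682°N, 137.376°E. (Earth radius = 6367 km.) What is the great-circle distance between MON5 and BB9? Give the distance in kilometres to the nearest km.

Δφ = -57.2080°,  Δλ = 70.2010°
a = sin²(Δφ/2) + cos φ₁ cos φ₂ sin²(Δλ/2) = 0.328625
c = 2·arcsin(√a) = 1.220954 rad = 69.9555°
d = R·c = 6367 × 1.220954 = 7773.8 km

7774 km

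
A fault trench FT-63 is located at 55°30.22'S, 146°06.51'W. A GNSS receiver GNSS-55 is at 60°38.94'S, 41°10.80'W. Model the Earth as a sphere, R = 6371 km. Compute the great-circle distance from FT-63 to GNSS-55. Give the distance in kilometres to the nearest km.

5526 km

FT-63: φ = -55.50367°, λ = -146.10850°
GNSS-55: φ = -60.64900°, λ = -41.18000°
Δφ = -5.1453°,  Δλ = 104.9285°
a = sin²(Δφ/2) + cos φ₁ cos φ₂ sin²(Δλ/2) = 0.176573
c = 2·arcsin(√a) = 0.867346 rad = 49.6952°
d = R·c = 6371 × 0.867346 = 5525.9 km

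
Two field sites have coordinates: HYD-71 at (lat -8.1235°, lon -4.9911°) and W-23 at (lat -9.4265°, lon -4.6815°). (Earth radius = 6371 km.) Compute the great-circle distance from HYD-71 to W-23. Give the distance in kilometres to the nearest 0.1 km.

Δφ = -1.3030°,  Δλ = 0.3096°
a = sin²(Δφ/2) + cos φ₁ cos φ₂ sin²(Δλ/2) = 0.000136
c = 2·arcsin(√a) = 0.023360 rad = 1.3384°
d = R·c = 6371 × 0.023360 = 148.8 km

148.8 km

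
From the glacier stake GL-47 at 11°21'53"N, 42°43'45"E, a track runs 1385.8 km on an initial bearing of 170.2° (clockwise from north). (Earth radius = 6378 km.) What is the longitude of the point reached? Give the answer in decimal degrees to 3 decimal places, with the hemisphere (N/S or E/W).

44.832°E

GL-47: φ = +11.36472°, λ = +42.72917°
δ = d/R = 1385.8/6378 = 0.217278 rad
φ₂ = arcsin(sin φ₁ cos δ + cos φ₁ sin δ cos θ)
   = arcsin(0.19705·0.97649 + 0.98039·0.21557·-0.98541) = -0.90767°
λ₂ = λ₁ + atan2(sin θ sin δ cos φ₁, cos δ − sin φ₁ sin φ₂) = 44.83223°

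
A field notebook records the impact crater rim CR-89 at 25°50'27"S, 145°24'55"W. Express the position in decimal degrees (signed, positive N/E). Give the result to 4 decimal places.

-25.8408°, -145.4153°

lat: 25.8408° S → -25.8408°
lon: 145.4153° W → -145.4153°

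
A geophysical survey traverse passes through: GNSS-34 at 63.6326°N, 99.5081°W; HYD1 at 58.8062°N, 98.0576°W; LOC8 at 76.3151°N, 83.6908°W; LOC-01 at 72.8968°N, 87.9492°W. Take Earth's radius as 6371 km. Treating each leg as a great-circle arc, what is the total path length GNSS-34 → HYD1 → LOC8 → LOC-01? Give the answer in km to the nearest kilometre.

GNSS-34→HYD1: c = 0.085108 rad, d = 542.22 km
HYD1→LOC8: c = 0.318078 rad, d = 2026.48 km
LOC8→LOC-01: c = 0.062800 rad, d = 400.10 km
Total = 542.22 + 2026.48 + 400.10 = 2968.80 km

2969 km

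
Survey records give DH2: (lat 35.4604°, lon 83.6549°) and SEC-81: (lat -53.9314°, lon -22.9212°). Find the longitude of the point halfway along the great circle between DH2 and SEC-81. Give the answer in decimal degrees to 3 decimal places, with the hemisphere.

42.542°E

Bx = cos φ₂ cos Δλ = -0.167965,  By = cos φ₂ sin Δλ = -0.564286
φₘ = atan2(sin φ₁ + sin φ₂, √((cos φ₁ + Bx)² + By²)) = -14.88955°
λₘ = λ₁ + atan2(By, cos φ₁ + Bx) = 42.54169°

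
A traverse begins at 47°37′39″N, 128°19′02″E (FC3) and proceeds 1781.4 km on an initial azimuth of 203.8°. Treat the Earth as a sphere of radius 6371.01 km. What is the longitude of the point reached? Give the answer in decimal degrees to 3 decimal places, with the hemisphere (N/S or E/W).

FC3: φ = +47.62750°, λ = +128.31722°
δ = d/R = 1781.4/6371.01 = 0.279610 rad
φ₂ = arcsin(sin φ₁ cos δ + cos φ₁ sin δ cos θ)
   = arcsin(0.73878·0.96116 + 0.67395·0.27598·-0.91496) = 32.67733°
λ₂ = λ₁ + atan2(sin θ sin δ cos φ₁, cos δ − sin φ₁ sin φ₂) = 120.71396°

120.714°E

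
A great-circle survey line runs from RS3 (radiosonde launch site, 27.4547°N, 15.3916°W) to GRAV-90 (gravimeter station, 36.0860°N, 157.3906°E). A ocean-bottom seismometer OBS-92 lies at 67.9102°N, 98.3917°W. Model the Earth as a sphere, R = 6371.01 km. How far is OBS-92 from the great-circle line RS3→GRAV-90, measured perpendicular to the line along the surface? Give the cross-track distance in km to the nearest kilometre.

δ₁₃ = central angle RS3→OBS-92 = 1.083915 rad  (haversine)
θ₁₃ = bearing RS3→OBS-92 = 335.018°,  θ₁₂ = bearing RS3→GRAV-90 = 6.492°
dₓₜ = R·arcsin(sin δ₁₃ · sin(θ₁₃ − θ₁₂)) = 6371.01·arcsin(0.88380·sin(328.526°)) = -3055.628 km
|dₓₜ| = 3055.628 km

3056 km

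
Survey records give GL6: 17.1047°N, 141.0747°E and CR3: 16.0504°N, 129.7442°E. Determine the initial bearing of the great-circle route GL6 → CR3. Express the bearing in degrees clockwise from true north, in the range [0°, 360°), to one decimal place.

266.1°

Δλ = -11.3305°
y = sin Δλ · cos φ₂ = -0.188810
x = cos φ₁ sin φ₂ − sin φ₁ cos φ₂ cos Δλ = -0.012891
θ = atan2(y, x) = -93.9058° → 266.0942° (mod 360°)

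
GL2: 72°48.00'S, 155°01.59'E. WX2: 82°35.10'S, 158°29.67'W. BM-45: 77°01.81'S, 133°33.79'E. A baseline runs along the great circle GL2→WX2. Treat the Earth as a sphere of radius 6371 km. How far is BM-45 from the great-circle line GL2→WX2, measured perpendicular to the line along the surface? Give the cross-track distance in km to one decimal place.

GL2: φ = -72.80000°, λ = +155.02650°
WX2: φ = -82.58500°, λ = -158.49450°
BM-45: φ = -77.03017°, λ = +133.56317°
δ₁₃ = central angle GL2→BM-45 = 0.121125 rad  (haversine)
θ₁₃ = bearing GL2→BM-45 = 222.817°,  θ₁₂ = bearing GL2→WX2 = 155.812°
dₓₜ = R·arcsin(sin δ₁₃ · sin(θ₁₃ − θ₁₂)) = 6371·arcsin(0.12083·sin(67.006°)) = 710.108 km
|dₓₜ| = 710.108 km

710.1 km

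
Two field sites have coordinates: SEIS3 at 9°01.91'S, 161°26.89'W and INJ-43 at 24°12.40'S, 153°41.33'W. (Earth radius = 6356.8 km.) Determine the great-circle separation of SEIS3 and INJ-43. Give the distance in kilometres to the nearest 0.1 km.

1873.5 km

SEIS3: φ = -9.03183°, λ = -161.44817°
INJ-43: φ = -24.20667°, λ = -153.68883°
Δφ = -15.1748°,  Δλ = 7.7593°
a = sin²(Δφ/2) + cos φ₁ cos φ₂ sin²(Δλ/2) = 0.021558
c = 2·arcsin(√a) = 0.294718 rad = 16.8861°
d = R·c = 6356.8 × 0.294718 = 1873.5 km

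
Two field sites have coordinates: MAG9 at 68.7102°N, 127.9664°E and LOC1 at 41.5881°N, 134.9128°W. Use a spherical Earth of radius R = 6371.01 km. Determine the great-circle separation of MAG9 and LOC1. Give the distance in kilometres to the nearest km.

6028 km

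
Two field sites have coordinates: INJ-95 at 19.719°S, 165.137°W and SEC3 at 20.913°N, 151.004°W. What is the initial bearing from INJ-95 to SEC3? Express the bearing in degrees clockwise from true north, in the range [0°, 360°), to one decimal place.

19.6°

Δλ = 14.1330°
y = sin Δλ · cos φ₂ = 0.228088
x = cos φ₁ sin φ₂ − sin φ₁ cos φ₂ cos Δλ = 0.641658
θ = atan2(y, x) = 19.5686° → 19.5686° (mod 360°)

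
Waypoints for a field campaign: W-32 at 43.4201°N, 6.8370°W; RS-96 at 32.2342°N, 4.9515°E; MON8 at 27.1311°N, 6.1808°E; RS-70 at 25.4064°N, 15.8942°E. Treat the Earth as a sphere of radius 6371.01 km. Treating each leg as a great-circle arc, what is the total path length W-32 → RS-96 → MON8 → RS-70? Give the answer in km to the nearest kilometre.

W-32→RS-96: c = 0.253484 rad, d = 1614.95 km
RS-96→MON8: c = 0.090993 rad, d = 579.72 km
MON8→RS-70: c = 0.154930 rad, d = 987.06 km
Total = 1614.95 + 579.72 + 987.06 = 3181.73 km

3182 km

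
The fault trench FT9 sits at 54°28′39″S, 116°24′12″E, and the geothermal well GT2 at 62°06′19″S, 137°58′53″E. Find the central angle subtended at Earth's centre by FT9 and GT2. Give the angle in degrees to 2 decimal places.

13.57°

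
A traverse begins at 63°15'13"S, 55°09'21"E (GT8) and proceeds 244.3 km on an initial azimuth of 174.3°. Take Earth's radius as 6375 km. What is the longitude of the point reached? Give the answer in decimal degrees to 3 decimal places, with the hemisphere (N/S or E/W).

55.680°E

GT8: φ = -63.25361°, λ = +55.15583°
δ = d/R = 244.3/6375 = 0.038322 rad
φ₂ = arcsin(sin φ₁ cos δ + cos φ₁ sin δ cos θ)
   = arcsin(-0.89301·0.99927 + 0.45004·0.03831·-0.99506) = -65.43752°
λ₂ = λ₁ + atan2(sin θ sin δ cos φ₁, cos δ − sin φ₁ sin φ₂) = 55.68032°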